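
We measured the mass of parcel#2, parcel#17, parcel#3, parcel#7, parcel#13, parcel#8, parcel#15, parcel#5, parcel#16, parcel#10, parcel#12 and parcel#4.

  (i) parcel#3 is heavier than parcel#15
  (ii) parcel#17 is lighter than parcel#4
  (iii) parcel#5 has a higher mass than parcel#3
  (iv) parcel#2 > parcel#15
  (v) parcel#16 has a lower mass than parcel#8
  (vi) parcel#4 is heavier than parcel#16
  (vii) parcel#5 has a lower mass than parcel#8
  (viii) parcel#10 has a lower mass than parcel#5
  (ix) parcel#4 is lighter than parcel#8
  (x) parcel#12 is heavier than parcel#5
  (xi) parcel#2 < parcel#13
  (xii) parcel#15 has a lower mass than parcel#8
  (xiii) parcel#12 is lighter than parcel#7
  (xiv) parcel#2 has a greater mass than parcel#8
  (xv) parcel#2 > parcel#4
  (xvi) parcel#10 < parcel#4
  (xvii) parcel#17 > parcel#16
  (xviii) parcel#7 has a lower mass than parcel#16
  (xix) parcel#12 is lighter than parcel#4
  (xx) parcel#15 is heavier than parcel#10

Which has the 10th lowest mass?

parcel#8

Chaining the given pairs: parcel#10 < parcel#15 < parcel#3 < parcel#5 < parcel#12 < parcel#7 < parcel#16 < parcel#17 < parcel#4 < parcel#8 < parcel#2 < parcel#13.
Counting 10 from the smallest end gives parcel#8.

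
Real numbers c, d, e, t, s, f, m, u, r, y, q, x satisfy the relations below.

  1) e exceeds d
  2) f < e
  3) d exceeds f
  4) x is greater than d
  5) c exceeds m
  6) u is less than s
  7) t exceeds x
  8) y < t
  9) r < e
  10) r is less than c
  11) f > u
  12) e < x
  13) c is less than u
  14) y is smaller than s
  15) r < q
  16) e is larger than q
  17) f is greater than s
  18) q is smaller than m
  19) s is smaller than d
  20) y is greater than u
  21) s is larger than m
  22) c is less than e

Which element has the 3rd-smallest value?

m

The consecutive relations fix a unique order: r < q < m < c < u < y < s < f < d < e < x < t.
Counting 3 from the smallest end gives m.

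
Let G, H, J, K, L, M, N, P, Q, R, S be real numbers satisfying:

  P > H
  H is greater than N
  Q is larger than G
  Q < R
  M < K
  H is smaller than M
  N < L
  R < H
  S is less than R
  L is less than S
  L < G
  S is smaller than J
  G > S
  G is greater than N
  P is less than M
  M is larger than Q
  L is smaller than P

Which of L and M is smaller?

L

Following the relations from L: L < S < G < Q < R < H < P < M.
So L < M; L is the smaller of the two.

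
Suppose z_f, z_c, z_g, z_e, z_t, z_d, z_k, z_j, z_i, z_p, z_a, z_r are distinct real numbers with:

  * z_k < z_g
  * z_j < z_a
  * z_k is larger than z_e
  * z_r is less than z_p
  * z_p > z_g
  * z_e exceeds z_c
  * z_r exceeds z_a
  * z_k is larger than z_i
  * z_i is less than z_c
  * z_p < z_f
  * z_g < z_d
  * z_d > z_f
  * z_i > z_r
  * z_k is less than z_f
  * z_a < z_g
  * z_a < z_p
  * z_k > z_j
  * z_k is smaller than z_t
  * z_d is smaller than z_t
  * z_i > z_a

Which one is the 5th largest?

z_g

Piecing the relations together gives one ordering: z_j < z_a < z_r < z_i < z_c < z_e < z_k < z_g < z_p < z_f < z_d < z_t.
The 5th largest is z_g.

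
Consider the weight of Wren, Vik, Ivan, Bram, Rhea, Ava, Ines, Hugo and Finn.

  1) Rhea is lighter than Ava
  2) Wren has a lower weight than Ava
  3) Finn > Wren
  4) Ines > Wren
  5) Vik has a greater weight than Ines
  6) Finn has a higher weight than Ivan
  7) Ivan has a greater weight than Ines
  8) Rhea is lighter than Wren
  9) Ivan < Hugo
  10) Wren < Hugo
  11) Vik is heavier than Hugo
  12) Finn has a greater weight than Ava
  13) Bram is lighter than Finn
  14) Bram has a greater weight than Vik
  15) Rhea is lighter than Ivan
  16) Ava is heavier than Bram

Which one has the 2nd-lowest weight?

The consecutive relations fix a unique order: Rhea < Wren < Ines < Ivan < Hugo < Vik < Bram < Ava < Finn.
The 2nd smallest is Wren.

Wren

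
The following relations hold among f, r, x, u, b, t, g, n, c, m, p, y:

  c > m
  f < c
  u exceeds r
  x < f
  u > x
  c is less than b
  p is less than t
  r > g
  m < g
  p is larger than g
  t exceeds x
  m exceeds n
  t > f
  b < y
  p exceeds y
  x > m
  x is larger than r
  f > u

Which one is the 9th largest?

The consecutive relations fix a unique order: n < m < g < r < x < u < f < c < b < y < p < t.
The 9th largest is r.

r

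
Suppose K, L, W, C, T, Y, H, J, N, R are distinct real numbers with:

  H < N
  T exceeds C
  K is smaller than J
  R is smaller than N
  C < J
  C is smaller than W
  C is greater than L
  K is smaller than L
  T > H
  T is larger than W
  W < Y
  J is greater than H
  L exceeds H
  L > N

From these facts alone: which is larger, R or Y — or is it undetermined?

R < N and N < L give R < L.
Then L < C extends the chain to C.
Then C < W extends the chain to W.
Then W < Y extends the chain to Y.
So Y is larger.

Y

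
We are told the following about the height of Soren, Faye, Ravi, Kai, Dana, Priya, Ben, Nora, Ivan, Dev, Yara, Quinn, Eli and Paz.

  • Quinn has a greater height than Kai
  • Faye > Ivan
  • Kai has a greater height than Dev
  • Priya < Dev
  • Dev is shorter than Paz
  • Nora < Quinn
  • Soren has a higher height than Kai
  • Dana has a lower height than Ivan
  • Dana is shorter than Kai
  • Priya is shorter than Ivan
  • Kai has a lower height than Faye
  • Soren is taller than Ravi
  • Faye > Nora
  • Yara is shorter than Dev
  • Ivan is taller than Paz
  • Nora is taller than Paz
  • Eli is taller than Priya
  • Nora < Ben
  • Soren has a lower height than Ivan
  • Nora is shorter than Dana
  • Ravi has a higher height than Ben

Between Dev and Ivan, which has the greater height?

Ivan

Dev < Paz < Nora < Ben < Ravi < Soren < Ivan, by transitivity through Paz, Nora, Ben, Ravi, Soren.
So Dev < Ivan; Ivan is the taller of the two.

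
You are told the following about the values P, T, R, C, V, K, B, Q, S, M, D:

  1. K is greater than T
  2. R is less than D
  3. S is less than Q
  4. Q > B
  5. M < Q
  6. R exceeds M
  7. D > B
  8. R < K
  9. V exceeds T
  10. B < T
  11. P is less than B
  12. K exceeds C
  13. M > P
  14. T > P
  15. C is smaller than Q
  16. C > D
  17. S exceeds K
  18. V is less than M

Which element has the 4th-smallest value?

Piecing the relations together gives one ordering: P < B < T < V < M < R < D < C < K < S < Q.
The 4th smallest is V.

V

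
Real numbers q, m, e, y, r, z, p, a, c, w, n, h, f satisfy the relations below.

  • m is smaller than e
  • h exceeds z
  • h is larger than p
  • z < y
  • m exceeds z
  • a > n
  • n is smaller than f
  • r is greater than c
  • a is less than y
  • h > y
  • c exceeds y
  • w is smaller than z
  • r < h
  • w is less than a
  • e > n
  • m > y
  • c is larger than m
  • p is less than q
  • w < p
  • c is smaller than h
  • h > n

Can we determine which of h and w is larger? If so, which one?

h

The relevant relations are w < a; a < y; y < m; m < c; c < r; r < h.
Chaining these gives w < a < y < m < c < r < h.
So h is larger.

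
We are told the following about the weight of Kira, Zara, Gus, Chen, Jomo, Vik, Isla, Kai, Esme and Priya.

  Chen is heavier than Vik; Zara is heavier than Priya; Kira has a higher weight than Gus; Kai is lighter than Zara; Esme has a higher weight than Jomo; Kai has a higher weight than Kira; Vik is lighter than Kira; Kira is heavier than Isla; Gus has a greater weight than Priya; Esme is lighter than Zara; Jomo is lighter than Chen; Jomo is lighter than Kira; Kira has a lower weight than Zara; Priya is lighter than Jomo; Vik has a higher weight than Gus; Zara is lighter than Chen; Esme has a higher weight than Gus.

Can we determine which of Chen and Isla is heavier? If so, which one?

Chen

Following the relations from Isla: Isla < Kira < Kai < Zara < Chen.
So Chen is heavier.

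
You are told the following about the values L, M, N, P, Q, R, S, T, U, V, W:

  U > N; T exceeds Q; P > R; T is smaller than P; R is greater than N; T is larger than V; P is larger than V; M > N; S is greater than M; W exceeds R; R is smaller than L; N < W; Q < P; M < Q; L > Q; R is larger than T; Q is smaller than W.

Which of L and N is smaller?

N < M < Q < T < R < L, by transitivity through M, Q, T, R.
So N < L; N is the smaller of the two.

N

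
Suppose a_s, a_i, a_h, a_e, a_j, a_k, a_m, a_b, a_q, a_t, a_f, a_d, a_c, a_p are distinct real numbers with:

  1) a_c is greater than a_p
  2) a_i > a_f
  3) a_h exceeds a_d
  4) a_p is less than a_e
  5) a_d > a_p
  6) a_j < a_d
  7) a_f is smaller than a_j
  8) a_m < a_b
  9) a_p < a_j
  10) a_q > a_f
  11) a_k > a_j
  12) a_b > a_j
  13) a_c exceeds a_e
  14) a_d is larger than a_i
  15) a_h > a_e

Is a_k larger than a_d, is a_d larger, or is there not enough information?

undetermined

Following every chain through a_k: below a_k we get a_p, a_f, a_j.
a_d is not reached, and no chain runs the other way from a_d to a_k.
So the given relations leave the order of a_k and a_d undetermined.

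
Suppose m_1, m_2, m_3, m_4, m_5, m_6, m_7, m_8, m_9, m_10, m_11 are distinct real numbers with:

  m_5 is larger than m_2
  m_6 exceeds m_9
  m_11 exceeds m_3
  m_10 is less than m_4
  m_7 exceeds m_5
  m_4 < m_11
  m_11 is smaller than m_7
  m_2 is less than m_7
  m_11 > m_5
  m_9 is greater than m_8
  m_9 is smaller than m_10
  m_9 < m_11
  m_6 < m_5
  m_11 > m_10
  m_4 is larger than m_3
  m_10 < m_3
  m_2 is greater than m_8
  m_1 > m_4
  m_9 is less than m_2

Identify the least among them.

m_9 is not least since m_8 < m_9; m_10 is not least since m_9 < m_10; m_3 is not least since m_10 < m_3; m_2 is not least since m_8 < m_2; m_6 is not least since m_9 < m_6; m_4 is not least since m_3 < m_4; m_5 is not least since m_6 < m_5; m_11 is not least since m_10 < m_11; m_1 is not least since m_4 < m_1; m_7 is not least since m_5 < m_7.
Only m_8 has nothing below it, so m_8 is the least.

m_8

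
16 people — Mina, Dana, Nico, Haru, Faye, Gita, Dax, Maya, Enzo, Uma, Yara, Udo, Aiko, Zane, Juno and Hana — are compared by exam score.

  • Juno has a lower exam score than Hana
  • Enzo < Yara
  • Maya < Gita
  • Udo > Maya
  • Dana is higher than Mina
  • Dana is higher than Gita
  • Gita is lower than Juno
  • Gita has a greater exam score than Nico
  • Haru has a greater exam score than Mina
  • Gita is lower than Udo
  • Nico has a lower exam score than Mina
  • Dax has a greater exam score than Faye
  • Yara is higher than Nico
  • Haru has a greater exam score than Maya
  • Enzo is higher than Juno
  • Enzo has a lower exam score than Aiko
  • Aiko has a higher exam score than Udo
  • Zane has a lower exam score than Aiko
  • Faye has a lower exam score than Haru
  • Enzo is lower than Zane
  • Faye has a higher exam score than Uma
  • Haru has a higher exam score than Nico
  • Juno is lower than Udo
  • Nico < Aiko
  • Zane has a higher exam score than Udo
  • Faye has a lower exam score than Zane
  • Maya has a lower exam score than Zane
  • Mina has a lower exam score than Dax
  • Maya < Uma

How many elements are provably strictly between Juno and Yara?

Chaining upward from Juno reaches: Udo, Enzo, Zane, Hana, Aiko.
Chaining downward from Yara reaches: Nico, Maya, Gita, Enzo.
Strictly between Juno and Yara are those in both lists: Enzo — 1 element.

1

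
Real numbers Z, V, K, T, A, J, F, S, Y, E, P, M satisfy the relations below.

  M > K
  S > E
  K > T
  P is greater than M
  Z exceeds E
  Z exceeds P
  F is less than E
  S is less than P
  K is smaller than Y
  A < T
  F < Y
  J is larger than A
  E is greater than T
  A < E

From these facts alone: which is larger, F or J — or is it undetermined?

undetermined

Following every chain through F: above F we get E, S, Y, P, Z.
J is not reached, and no chain runs the other way from J to F.
So the given relations leave the order of F and J undetermined.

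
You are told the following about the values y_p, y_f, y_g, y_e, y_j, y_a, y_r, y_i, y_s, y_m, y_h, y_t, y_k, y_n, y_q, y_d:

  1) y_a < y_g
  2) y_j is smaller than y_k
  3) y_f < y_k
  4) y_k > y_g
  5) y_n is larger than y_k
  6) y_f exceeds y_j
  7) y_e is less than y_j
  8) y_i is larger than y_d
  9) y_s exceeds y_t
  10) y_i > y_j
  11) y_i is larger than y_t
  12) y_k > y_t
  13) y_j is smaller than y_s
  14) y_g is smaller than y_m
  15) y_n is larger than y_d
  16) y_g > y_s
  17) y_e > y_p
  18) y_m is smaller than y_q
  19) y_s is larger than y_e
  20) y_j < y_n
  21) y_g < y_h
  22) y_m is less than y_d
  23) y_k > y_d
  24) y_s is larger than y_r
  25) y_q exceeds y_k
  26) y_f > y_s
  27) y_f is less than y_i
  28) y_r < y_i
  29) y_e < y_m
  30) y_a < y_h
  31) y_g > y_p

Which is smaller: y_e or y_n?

y_e < y_j and y_j < y_s give y_e < y_s.
With y_s < y_g: y_e < y_j < y_s < y_g.
With y_g < y_m: y_e < y_j < y_s < y_g < y_m.
With y_m < y_d: y_e < y_j < y_s < y_g < y_m < y_d.
Then y_d < y_k extends the chain to y_k.
With y_k < y_n: y_e < y_j < y_s < y_g < y_m < y_d < y_k < y_n.
So y_e < y_n; y_e is the smaller of the two.

y_e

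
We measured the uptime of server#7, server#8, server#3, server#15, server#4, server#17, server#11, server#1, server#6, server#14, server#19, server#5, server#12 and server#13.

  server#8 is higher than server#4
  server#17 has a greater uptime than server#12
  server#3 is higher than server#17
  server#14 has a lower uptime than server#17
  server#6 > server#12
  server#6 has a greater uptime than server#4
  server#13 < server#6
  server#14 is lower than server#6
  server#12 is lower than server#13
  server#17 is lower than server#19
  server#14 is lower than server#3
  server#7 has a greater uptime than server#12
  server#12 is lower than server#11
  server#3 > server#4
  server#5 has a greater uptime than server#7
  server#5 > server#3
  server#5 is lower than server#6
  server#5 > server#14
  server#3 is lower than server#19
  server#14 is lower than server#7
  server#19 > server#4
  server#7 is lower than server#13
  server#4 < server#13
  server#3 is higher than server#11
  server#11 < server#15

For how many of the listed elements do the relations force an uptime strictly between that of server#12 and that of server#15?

1

The relations place server#12 below server#15. An element lies strictly between them when it is forced above server#12 and also forced below server#15.
Above server#12: {server#11, server#7, server#17, server#13, server#3, server#5, server#6, server#19}. Below server#15: {server#11}.
Intersection: {server#11} — 1.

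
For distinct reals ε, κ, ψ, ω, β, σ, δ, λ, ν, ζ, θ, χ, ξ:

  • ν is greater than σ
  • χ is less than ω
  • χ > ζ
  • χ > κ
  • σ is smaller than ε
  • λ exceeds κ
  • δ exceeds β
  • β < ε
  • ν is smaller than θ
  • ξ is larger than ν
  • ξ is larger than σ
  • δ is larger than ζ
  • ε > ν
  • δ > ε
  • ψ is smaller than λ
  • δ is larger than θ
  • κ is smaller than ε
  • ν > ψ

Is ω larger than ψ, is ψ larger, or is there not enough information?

Following every chain through ψ: above ψ we get λ, ν, ξ, θ, ε, δ.
ω is not reached, and no chain runs the other way from ω to ψ.
So the given relations leave the order of ψ and ω undetermined.

undetermined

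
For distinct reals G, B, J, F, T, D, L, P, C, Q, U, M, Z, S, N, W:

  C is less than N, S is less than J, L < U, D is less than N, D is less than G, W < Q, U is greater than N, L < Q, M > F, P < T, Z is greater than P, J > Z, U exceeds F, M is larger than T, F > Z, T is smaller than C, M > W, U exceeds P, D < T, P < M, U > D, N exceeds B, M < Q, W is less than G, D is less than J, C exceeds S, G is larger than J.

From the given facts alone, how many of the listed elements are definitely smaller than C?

The elements the relations force below C are P, S, D, T — no chain reaches any other.
That is 4.

4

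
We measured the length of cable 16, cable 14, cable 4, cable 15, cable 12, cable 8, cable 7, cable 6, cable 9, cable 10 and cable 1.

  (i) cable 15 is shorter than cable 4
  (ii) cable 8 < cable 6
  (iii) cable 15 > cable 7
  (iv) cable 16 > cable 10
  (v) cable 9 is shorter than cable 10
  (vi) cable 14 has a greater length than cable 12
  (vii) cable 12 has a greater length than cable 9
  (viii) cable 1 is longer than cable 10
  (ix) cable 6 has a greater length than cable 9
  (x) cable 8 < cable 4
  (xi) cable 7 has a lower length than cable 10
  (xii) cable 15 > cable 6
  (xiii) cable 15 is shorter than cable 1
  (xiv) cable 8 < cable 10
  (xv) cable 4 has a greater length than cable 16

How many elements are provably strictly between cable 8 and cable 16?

Chaining upward from cable 8 reaches: cable 10, cable 6, cable 15, cable 1, cable 4.
Chaining downward from cable 16 reaches: cable 9, cable 7, cable 10.
Strictly between cable 8 and cable 16 are those in both lists: cable 10 — 1 element.

1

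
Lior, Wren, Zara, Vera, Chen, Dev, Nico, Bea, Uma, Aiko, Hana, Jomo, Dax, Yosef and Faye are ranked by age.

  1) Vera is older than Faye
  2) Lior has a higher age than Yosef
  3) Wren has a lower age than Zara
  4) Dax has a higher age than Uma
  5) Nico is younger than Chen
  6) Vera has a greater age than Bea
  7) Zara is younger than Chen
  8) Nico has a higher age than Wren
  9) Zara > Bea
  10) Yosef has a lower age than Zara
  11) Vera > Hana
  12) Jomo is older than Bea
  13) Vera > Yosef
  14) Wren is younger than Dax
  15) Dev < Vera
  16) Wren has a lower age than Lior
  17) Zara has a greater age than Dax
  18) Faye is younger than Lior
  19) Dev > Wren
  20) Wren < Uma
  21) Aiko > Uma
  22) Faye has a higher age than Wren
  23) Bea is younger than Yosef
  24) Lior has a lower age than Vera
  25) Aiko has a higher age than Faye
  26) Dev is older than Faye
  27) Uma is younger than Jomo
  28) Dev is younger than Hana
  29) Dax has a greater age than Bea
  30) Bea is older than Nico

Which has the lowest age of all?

Wren

Faye is not least since Wren < Faye; Nico is not least since Wren < Nico; Uma is not least since Wren < Uma; Bea is not least since Nico < Bea; Dax is not least since Wren < Dax; Dev is not least since Faye < Dev; Jomo is not least since Uma < Jomo; Hana is not least since Dev < Hana; Yosef is not least since Bea < Yosef; Zara is not least since Dax < Zara; Aiko is not least since Faye < Aiko; Lior is not least since Faye < Lior; Chen is not least since Nico < Chen; Vera is not least since Yosef < Vera.
Only Wren has nothing below it, so Wren is the lowest age.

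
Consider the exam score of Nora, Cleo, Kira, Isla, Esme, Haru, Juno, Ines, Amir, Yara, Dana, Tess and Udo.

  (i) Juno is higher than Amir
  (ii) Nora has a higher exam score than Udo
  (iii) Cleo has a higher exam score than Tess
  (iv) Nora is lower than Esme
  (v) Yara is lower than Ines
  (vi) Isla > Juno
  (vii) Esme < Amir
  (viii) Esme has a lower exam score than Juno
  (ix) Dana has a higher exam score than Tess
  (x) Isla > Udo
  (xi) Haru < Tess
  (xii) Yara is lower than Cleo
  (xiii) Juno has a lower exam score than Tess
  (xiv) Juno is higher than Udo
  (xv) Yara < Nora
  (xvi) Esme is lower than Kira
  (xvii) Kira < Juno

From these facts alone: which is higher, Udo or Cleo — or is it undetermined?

Chaining the given relations: Udo < Nora < Esme < Kira < Juno < Tess < Cleo.
So Cleo is higher.

Cleo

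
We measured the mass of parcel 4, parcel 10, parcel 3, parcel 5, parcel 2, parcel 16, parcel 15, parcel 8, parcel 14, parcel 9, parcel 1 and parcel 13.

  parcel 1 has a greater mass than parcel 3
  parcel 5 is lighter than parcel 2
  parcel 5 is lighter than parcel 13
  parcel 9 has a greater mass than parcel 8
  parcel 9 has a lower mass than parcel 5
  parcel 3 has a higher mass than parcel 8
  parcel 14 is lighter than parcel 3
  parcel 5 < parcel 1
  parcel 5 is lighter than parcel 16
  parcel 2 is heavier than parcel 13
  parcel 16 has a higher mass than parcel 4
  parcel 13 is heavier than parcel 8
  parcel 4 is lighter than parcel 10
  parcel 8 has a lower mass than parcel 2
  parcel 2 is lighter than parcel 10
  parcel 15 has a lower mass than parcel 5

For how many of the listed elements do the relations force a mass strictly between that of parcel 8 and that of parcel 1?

The relations place parcel 8 below parcel 1. An element lies strictly between them when it is forced above parcel 8 and also forced below parcel 1.
Above parcel 8: {parcel 9, parcel 5, parcel 3, parcel 13, parcel 2, parcel 10, parcel 16}. Below parcel 1: {parcel 14, parcel 15, parcel 9, parcel 5, parcel 3}.
Intersection: {parcel 9, parcel 5, parcel 3} — 3.

3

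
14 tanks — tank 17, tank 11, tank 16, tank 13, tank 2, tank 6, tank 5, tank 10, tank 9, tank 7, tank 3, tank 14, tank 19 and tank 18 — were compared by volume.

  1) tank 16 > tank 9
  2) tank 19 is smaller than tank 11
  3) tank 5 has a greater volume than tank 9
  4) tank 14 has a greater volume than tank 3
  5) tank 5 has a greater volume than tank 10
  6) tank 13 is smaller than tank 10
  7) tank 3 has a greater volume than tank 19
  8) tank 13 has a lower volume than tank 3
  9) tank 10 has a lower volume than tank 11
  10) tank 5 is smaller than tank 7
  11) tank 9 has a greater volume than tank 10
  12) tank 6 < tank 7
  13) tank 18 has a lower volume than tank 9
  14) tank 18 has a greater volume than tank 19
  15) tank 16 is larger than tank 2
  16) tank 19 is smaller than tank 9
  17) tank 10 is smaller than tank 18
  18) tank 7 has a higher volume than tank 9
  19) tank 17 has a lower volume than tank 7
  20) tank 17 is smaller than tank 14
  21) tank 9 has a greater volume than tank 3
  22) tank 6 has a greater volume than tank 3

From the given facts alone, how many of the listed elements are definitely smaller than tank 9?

The elements the relations force below tank 9 are tank 19, tank 13, tank 3, tank 10, tank 18 — no chain reaches any other.
That is 5.

5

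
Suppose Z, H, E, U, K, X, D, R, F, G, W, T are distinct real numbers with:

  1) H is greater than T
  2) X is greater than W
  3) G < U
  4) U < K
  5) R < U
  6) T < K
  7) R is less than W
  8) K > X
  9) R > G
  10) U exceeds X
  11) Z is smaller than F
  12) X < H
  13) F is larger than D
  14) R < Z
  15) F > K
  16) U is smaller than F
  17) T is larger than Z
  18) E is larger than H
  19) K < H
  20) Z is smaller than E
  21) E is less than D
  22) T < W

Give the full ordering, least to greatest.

G < R < Z < T < W < X < U < K < H < E < D < F

Nothing is placed below G, so it is least; from there G < R; R < Z; Z < T; T < W; W < X; X < U; U < K; K < H; H < E; E < D; D < F, each given directly.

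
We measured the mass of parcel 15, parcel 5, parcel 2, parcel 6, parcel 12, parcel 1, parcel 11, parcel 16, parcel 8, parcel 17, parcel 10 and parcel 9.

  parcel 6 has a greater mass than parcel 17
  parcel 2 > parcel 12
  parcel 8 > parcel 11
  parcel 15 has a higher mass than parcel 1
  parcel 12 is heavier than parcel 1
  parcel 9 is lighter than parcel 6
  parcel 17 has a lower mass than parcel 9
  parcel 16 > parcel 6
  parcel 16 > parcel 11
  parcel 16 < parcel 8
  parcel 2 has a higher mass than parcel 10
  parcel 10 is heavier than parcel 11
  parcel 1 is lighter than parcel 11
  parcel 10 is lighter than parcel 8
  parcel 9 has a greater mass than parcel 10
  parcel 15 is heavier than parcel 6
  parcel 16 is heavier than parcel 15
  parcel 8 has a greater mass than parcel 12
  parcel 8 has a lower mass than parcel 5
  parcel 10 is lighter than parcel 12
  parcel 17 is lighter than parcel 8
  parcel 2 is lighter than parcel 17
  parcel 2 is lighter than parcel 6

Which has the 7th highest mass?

Piecing the relations together gives one ordering: parcel 1 < parcel 11 < parcel 10 < parcel 12 < parcel 2 < parcel 17 < parcel 9 < parcel 6 < parcel 15 < parcel 16 < parcel 8 < parcel 5.
Counting 7 from the largest end gives parcel 17.

parcel 17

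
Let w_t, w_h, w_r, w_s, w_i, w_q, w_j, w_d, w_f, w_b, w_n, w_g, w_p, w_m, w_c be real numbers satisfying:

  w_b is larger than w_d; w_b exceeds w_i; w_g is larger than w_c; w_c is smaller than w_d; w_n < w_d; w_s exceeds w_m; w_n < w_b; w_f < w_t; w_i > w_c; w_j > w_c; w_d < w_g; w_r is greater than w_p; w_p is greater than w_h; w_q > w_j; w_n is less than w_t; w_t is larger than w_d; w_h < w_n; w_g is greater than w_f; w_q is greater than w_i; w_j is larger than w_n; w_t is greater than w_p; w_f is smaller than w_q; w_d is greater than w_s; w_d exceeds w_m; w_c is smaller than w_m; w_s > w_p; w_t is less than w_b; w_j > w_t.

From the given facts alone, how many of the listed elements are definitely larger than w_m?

7

The elements the relations force above w_m are w_s, w_d, w_g, w_t, w_j, w_q, w_b — no chain reaches any other.
That is 7.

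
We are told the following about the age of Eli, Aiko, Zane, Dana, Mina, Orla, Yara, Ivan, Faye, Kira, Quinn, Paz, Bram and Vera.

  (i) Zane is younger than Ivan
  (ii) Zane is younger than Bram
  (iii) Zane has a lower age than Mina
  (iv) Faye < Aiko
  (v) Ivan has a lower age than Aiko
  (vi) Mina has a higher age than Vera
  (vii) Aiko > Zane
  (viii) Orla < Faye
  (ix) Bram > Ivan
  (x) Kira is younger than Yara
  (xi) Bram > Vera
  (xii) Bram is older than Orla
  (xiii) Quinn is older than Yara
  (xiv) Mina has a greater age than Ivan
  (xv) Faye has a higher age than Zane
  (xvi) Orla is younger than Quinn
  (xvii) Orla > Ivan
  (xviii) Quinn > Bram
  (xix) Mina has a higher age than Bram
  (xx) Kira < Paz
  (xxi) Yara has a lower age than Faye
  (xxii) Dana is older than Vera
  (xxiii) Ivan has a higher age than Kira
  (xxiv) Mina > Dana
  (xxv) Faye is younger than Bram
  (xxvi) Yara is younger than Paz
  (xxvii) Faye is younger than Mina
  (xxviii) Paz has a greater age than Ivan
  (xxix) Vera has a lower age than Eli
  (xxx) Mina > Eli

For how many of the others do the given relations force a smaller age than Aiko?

Directly below Aiko: Zane, Ivan, Faye.
One step further: Kira, Yara, Orla (6 so far).
Nothing else is reachable below Aiko; 6 in all.

6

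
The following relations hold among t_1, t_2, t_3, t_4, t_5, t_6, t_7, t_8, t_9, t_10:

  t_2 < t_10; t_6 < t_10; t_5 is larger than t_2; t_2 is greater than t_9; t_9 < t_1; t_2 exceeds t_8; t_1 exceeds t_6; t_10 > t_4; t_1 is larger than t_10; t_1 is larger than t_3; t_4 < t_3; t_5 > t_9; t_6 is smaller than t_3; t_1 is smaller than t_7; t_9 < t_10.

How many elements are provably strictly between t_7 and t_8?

3

Chaining upward from t_8 reaches: t_2, t_10, t_1, t_5.
Chaining downward from t_7 reaches: t_4, t_9, t_6, t_3, t_2, t_10, t_1.
Strictly between t_8 and t_7 are those in both lists: t_2, t_10, t_1 — 3 elements.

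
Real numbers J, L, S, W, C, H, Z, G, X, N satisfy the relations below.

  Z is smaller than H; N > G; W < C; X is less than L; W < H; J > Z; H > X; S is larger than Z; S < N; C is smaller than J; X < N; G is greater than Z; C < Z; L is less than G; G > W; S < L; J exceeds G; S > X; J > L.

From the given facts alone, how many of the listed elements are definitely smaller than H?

4

Directly below H: W, X, Z.
One step further: C (4 so far).
Nothing else is reachable below H; 4 in all.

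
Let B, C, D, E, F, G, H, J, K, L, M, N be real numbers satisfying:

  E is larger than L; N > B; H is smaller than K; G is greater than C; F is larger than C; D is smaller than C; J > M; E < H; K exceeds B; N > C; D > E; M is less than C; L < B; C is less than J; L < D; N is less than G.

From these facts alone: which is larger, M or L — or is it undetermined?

Following every chain through L: above L we get E, B, D, H, C, K, N, F, J, G.
M is not reached, and no chain runs the other way from M to L.
So the given relations leave the order of L and M undetermined.

undetermined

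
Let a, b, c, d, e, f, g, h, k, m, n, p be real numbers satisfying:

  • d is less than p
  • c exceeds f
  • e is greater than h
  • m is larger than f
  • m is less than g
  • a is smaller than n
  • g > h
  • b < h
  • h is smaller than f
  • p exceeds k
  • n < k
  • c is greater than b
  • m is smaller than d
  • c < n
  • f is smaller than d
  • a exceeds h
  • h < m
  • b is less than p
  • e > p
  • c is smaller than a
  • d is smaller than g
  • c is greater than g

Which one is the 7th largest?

g

The consecutive relations fix a unique order: b < h < f < m < d < g < c < a < n < k < p < e.
Counting 7 from the largest end gives g.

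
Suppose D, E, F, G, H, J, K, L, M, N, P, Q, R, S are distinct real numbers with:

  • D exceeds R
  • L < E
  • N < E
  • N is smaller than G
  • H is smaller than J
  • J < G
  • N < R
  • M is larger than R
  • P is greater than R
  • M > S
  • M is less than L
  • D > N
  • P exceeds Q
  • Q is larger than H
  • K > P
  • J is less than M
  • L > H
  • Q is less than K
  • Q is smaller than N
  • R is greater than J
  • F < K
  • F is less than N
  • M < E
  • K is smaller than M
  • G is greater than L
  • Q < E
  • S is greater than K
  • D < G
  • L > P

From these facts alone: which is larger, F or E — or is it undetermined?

E

F < N and N < R give F < R.
With R < P: F < N < R < P.
With P < K: F < N < R < P < K.
With K < S: F < N < R < P < K < S.
Then S < M extends the chain to M.
Then M < L extends the chain to L.
With L < E: F < N < R < P < K < S < M < L < E.
So E is larger.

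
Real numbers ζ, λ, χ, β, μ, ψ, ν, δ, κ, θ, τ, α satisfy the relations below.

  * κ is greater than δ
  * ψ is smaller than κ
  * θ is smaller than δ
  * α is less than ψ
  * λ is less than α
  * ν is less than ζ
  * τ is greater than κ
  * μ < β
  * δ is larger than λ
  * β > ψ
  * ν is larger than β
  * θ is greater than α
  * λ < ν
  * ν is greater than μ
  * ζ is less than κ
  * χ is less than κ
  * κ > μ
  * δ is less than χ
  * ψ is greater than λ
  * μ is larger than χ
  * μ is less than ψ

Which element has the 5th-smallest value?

The consecutive relations fix a unique order: λ < α < θ < δ < χ < μ < ψ < β < ν < ζ < κ < τ.
Counting 5 from the smallest end gives χ.

χ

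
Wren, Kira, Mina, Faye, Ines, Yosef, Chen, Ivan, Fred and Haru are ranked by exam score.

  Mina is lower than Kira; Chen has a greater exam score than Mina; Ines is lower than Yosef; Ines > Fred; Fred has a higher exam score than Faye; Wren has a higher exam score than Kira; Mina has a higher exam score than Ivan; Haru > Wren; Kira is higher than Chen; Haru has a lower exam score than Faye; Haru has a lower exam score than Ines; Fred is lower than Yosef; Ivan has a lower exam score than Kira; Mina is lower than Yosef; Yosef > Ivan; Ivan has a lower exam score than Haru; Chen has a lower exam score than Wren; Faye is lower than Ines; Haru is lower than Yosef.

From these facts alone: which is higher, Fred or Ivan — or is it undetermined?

Ivan < Mina < Chen < Kira < Wren < Haru < Faye < Fred, by transitivity through Mina, Chen, Kira, Wren, Haru, Faye.
So Fred is higher.

Fred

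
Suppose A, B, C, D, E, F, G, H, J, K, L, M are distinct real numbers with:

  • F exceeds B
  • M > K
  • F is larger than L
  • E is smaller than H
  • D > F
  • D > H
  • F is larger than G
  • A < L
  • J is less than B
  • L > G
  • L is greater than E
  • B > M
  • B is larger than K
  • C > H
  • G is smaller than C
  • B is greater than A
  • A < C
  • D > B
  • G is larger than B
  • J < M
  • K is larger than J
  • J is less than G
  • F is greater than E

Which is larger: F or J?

F

J < K < M < B < G < L < F, by transitivity through K, M, B, G, L.
So J < F; F is the larger of the two.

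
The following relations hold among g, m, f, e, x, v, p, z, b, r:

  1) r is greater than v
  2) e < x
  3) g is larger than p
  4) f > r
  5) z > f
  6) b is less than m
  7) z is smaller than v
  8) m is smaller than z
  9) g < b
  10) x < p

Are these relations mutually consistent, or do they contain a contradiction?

inconsistent

We have f < z stated directly, yet also z < v < r < f by chaining the others — so z < f. Contradiction.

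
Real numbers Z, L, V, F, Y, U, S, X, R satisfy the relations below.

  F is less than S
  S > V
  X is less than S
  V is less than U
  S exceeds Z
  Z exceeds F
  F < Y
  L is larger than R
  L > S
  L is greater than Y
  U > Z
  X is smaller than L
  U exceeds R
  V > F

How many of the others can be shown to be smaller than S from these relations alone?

4

Directly below S: F, V, Z, X.
No other element is forced below S by the given relations, so the count is 4.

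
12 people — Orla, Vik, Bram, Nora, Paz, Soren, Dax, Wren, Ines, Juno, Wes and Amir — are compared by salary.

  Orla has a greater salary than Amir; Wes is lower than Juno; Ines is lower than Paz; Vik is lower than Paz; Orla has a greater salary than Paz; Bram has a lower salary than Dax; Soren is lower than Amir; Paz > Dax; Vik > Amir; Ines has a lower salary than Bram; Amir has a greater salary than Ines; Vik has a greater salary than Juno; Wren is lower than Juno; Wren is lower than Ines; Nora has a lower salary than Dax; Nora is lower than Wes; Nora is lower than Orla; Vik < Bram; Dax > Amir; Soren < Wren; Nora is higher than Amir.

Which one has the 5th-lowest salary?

Nora

The consecutive relations fix a unique order: Soren < Wren < Ines < Amir < Nora < Wes < Juno < Vik < Bram < Dax < Paz < Orla.
The 5th smallest is Nora.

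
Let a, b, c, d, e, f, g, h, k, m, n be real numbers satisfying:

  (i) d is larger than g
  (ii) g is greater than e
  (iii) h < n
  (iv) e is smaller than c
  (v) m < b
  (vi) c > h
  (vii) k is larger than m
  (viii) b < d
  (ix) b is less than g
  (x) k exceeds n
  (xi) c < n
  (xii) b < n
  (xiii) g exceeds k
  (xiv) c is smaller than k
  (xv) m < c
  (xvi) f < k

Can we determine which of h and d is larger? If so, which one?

h < c and c < n give h < n.
Then n < k extends the chain to k.
Then k < g extends the chain to g.
Then g < d extends the chain to d.
So d is larger.

d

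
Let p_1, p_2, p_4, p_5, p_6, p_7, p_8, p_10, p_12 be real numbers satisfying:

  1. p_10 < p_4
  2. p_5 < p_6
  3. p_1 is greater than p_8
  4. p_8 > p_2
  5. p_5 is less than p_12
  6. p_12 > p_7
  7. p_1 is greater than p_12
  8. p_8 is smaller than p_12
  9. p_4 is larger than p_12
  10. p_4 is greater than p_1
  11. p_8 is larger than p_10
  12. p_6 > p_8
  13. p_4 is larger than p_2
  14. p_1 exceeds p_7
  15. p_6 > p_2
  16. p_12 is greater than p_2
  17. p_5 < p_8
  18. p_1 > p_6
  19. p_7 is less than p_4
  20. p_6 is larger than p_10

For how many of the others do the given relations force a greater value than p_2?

5

Directly above p_2: p_8, p_12, p_6, p_4.
One step further: p_1 (5 so far).
No other element is forced above p_2 by the given relations, so the count is 5.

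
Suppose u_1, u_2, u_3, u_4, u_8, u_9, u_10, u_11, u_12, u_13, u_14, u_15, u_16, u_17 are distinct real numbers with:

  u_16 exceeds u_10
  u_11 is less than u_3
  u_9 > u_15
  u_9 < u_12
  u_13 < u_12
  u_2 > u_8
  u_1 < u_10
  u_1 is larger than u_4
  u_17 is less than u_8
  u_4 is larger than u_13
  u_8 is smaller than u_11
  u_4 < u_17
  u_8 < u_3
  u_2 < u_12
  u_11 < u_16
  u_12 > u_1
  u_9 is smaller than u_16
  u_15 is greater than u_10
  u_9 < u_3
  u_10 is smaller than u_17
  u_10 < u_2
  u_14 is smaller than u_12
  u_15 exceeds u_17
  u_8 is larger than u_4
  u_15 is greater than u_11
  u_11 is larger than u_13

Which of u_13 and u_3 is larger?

u_3

Link the given pairs in sequence: u_13 < u_4; u_4 < u_1; u_1 < u_10; u_10 < u_17; u_17 < u_8; u_8 < u_11; u_11 < u_15; u_15 < u_9; u_9 < u_3.
Chaining these gives u_13 < u_4 < u_1 < u_10 < u_17 < u_8 < u_11 < u_15 < u_9 < u_3.
So u_13 < u_3; u_3 is the larger of the two.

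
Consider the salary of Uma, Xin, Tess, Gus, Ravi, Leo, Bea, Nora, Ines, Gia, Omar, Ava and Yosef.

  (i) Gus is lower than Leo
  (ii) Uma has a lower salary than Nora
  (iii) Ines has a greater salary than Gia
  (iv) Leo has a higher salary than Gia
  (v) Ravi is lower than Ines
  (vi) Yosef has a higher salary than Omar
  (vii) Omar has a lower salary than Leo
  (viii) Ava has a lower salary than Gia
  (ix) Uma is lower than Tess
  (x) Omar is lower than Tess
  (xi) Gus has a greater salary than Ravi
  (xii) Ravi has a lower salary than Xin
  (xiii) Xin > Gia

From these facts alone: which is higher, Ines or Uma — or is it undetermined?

undetermined

Following every chain through Uma: above Uma we get Tess, Nora.
Ines is not reached, and no chain runs the other way from Ines to Uma.
So the given relations leave the order of Uma and Ines undetermined.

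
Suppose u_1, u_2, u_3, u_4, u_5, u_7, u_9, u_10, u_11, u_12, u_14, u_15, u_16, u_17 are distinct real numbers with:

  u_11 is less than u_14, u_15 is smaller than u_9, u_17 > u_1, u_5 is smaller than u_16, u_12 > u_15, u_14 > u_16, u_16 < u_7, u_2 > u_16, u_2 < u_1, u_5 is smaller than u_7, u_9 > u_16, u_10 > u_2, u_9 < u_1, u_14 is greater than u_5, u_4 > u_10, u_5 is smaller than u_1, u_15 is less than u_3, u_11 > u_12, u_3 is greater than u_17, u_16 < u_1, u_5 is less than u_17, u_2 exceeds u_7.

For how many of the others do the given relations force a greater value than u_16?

Directly above u_16: u_7, u_9, u_2, u_1, u_14.
One step further: u_10, u_17 (7 so far).
One step further: u_4, u_3 (9 so far).
Nothing else is reachable above u_16; 9 in all.

9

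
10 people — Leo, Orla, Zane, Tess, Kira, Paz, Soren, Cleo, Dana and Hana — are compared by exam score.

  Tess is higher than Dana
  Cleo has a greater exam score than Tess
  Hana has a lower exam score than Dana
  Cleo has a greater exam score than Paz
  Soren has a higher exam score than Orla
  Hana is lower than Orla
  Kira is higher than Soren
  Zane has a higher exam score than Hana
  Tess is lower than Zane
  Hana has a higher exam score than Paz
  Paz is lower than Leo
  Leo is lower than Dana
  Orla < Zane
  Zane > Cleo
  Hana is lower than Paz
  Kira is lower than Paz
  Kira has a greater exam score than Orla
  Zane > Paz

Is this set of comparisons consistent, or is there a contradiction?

We have Paz < Hana stated directly, yet also Hana < Orla < Soren < Kira < Paz by chaining the others — so Hana < Paz. Contradiction.

inconsistent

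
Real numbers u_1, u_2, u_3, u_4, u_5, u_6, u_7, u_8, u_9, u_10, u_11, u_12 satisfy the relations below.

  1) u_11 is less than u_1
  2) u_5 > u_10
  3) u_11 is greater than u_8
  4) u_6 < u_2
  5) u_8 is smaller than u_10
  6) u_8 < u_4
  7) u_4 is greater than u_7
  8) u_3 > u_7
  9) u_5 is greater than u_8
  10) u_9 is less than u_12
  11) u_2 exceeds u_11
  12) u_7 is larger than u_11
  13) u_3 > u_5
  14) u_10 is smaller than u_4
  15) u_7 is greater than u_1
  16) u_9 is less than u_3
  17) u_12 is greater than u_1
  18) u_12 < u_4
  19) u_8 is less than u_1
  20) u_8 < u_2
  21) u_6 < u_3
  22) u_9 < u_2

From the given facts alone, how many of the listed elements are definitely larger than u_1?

Directly above u_1: u_7, u_12.
One step further: u_4, u_3 (4 so far).
Nothing else is reachable above u_1; 4 in all.

4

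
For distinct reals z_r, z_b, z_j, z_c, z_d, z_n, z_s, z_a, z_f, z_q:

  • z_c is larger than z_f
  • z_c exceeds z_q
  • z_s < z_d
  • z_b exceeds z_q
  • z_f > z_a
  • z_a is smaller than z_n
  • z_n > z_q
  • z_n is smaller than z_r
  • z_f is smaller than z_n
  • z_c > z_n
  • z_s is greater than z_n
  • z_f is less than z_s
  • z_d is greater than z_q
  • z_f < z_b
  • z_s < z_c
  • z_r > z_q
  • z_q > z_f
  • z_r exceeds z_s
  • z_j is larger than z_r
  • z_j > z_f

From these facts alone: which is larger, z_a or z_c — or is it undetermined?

z_a < z_f < z_q < z_n < z_s < z_c, by transitivity through z_f, z_q, z_n, z_s.
So z_c is larger.

z_c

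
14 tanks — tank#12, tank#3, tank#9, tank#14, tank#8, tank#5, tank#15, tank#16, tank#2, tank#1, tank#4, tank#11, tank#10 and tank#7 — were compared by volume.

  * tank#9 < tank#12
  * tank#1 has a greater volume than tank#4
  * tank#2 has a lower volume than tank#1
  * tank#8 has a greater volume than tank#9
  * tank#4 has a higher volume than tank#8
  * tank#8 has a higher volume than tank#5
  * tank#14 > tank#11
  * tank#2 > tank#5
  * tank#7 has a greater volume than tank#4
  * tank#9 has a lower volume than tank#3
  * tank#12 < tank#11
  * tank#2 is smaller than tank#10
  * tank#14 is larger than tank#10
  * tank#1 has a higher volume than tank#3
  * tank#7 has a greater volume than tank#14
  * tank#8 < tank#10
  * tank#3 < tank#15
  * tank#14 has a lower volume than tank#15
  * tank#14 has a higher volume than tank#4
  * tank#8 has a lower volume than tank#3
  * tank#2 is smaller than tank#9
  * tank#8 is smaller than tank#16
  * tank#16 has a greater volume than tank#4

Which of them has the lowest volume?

tank#5

Chaining upward from tank#5: directly above it, tank#2, tank#8; then tank#9, tank#4, tank#10, tank#3, tank#16, tank#1; then tank#12, tank#14, tank#15, tank#7; then tank#11.
That covers every other element, and nothing is given below tank#5, so tank#5 is the lowest volume.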